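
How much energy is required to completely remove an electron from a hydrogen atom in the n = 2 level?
3.4014 eV

The ionization energy is the energy needed to remove the electron completely (n → ∞).

For hydrogen, E_n = -13.6057 eV / n².

At n = 2: E_2 = -13.6057 / 2² = -3.4014250 eV
At n = ∞: E_∞ = 0 eV

Ionization energy = E_∞ - E_2 = 0 - (-3.4014250) = 3.4014250 eV
Ionization energy ≈ 3.4014 eV

This is also called the binding energy of the electron in state n = 2.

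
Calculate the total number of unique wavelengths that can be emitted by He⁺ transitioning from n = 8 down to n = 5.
6

The electron can occupy levels n = 5, 6, ..., 8 during de-excitation — that is m = 8 - 5 + 1 = 4 distinct levels.

The number of distinct spectral lines equals the number of ways to choose 2 of these m levels (each pair gives one possible emission transition):

Number of lines = m(m-1)/2 = 4×3/2 = 6

These correspond to all possible transitions between the 4 levels:
8 → 7, 8 → 6, 8 → 5, 7 → 6, 7 → 5, 6 → 5

Each transition produces a photon with a unique energy (and thus wavelength). This count does not depend on Z.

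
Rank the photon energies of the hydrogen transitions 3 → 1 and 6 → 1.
6 → 1

Calculate the energy for each transition:

Transition 3 → 1:
ΔE₁ = |E_1 - E_3| = |-13.6057/1² - (-13.6057/3²)|
ΔE₁ = |-13.605700000000 - (-1.511744444444)| = 12.093955556 eV

Transition 6 → 1:
ΔE₂ = |E_1 - E_6| = |-13.6057/1² - (-13.6057/6²)|
ΔE₂ = |-13.605700000000 - (-0.377936111111)| = 13.227763889 eV

Since 13.227763889 eV > 12.093955556 eV, the transition 6 → 1 emits the more energetic photon.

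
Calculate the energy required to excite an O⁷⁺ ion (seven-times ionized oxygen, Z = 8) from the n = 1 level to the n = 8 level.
857.15910 eV

The energy levels of a hydrogen-like atom are E_n = -13.6057 Z² eV / n².

Energy at n = 1: E_1 = -13.6057 × 8² / 1² = -870.76480000 eV
Energy at n = 8: E_8 = -13.6057 × 8² / 8² = -13.60570000 eV

The excitation energy is the difference:
ΔE = E_8 - E_1
ΔE = -13.60570000 - (-870.76480000)
ΔE = 857.15910 eV

Since this is positive, energy must be absorbed (photon absorption).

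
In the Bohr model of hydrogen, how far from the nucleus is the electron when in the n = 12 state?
7.62015 nm (or 76.20152 Å)

The Bohr radius formula is:
r_n = n² a₀ / Z

where a₀ = 0.05291772 nm is the Bohr radius.

For H (Z = 1) at n = 12:
r_12 = 12² × 0.05291772 nm / 1
r_12 = 144 × 0.05291772 nm / 1
r_12 = 7.620152 nm / 1
r_12 = 7.62015 nm

The electron orbits at approximately 7.62015 nm from the nucleus.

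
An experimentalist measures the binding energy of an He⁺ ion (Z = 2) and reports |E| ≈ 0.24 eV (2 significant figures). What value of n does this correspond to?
n = 15

The exact energy levels follow E_n = -13.6057 Z² / n² eV with Z = 2.

The measured value (-0.24 eV) is reported to only 2 significant figures, so we must test candidate n values and see which one matches to that precision.

Candidate energies:
  n = 13:  E = -13.6057 × 2² / 13² = -0.322028 eV
  n = 14:  E = -13.6057 × 2² / 14² = -0.277667 eV
  n = 15:  E = -13.6057 × 2² / 15² = -0.241879 eV  ← matches
  n = 16:  E = -13.6057 × 2² / 16² = -0.212589 eV
  n = 17:  E = -13.6057 × 2² / 17² = -0.188314 eV

Checking against the measurement of -0.24 eV (2 sig figs), only n = 15 agrees:
E_15 = -0.241879 eV, which rounds to -0.24 eV ✓

Therefore n = 15.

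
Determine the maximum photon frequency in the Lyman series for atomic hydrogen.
3.2898e+15 Hz

The series limit corresponds to the transition from n = ∞ to n = 1.
This is the highest energy (shortest wavelength) transition in the Lyman series.

E_∞ = 0 eV
E_1 = -13.6057 / 1² = -13.605700 eV

Energy at series limit:
ΔE = E_∞ - E_1 = 0 - (-13.605700) = 13.605700 eV
E = 13.605700 eV × (1.602177 × 10⁻¹⁹ J/eV) = 2.179874e-18 J
f = E/h = 2.179874e-18 J / (6.62607 × 10⁻³⁴ J·s) = 3.2898e+15 Hz

This energy equals the ionization energy from the n = 1 state of hydrogen.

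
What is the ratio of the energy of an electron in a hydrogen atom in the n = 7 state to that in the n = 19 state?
7.367347

Using E_n = -13.6057 Z² / n² eV with Z = 1:

E_7 = -13.6057 / 7² = -13.6057 / 49 = -0.277667346939 eV
E_19 = -13.6057 / 19² = -13.6057 / 361 = -0.037688919668 eV

The ratio is:
E_7/E_19 = (-0.277667346939) / (-0.037688919668)
E_7/E_19 = (-13.6057/49) / (-13.6057/361)
E_7/E_19 = 361/49
E_7/E_19 = 7.367347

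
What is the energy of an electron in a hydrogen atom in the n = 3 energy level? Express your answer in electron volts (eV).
-1.5117 eV

The energy levels of a hydrogen-like atom are given by:
E_n = -13.6057 eV / n²

For n = 3:
E_3 = -13.6057 eV / 3²
E_3 = -13.6057 eV / 9
E_3 = -1.5117 eV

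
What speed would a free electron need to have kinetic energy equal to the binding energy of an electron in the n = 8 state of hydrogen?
2.735e+05 m/s (or 0.0912% of c)

The binding energy at n = 8 for hydrogen is:
E_8 = -13.6057/8² = -0.2125891 eV
|E_8| = 0.2125891 eV

Convert to Joules:
KE = 0.2125891 eV × (1.602177 × 10⁻¹⁹ J/eV) = 3.40605e-20 J

Using KE = ½mv²:
v = √(2·KE/m_e)
v = √(2 × 3.40605e-20 J / 9.10938 × 10⁻³¹ kg)
v = 2.735e+05 m/s

This is approximately 0.0912% the speed of light.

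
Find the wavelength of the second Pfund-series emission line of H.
4651.25 nm

The lines of a series are numbered from the longest wavelength (smallest ΔE) outward; the second line is the transition from n = n_f + 2 to n_f.
The Pfund series has all transitions ending at n_f = 5.

For H, the second line (β-line) is the jump from n = 7 to n = 5:
E_7 = -13.6057 / 7² = -0.27766735 eV
E_5 = -13.6057 / 5² = -0.54422800 eV
ΔE = E_7 - E_5 = 0.26656065 eV

λ = hc/E = 1239.84 eV·nm / 0.26656065 eV
λ = 4651.25 nm

This is the β-line of the Pfund series in H.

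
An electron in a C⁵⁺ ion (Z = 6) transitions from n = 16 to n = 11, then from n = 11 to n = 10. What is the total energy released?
2.98475 eV

The energy levels of C⁵⁺ are E_n = -13.6057 × 6² / n² eV.

First transition (16 → 11):
ΔE₁ = |E_11 - E_16|
ΔE₁ = |-4.04797685950 - (-1.91330156250)| = 2.13467530 eV

Second transition (11 → 10):
ΔE₂ = |E_10 - E_11|
ΔE₂ = |-4.89805200000 - (-4.04797685950)| = 0.85007514 eV

Total energy released:
E_total = ΔE₁ + ΔE₂ = 2.13467530 + 0.85007514 = 2.98475 eV

Note: This equals the direct transition 16 → 10: 2.98475 eV ✓
Energy is conserved regardless of the path taken.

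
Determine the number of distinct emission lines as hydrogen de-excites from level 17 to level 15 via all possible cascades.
3

The electron can occupy levels n = 15, 16, ..., 17 during de-excitation — that is m = 17 - 15 + 1 = 3 distinct levels.

The number of distinct spectral lines equals the number of ways to choose 2 of these m levels (each pair gives one possible emission transition):

Number of lines = m(m-1)/2 = 3×2/2 = 3

These correspond to all possible transitions between the 3 levels:
17 → 16, 17 → 15, 16 → 15

Each transition produces a photon with a unique energy (and thus wavelength). This count does not depend on Z.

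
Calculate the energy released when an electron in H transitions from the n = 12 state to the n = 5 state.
0.4497 eV

The energy levels are E_n = -13.6057 eV / n².

Energy at n = 12: E_12 = -13.6057 / 12² = -0.0944840 eV
Energy at n = 5: E_5 = -13.6057 / 5² = -0.5442280 eV

For emission (electron falling to lower state), the photon energy is:
E_photon = E_12 - E_5 = |-0.0944840 - (-0.5442280)|
E_photon = 0.4497 eV

This energy is carried away by the emitted photon.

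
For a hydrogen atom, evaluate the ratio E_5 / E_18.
12.9600

Using E_n = -13.6057 Z² / n² eV with Z = 1:

E_5 = -13.6057 / 5² = -13.6057 / 25 = -0.5442280000 eV
E_18 = -13.6057 / 18² = -13.6057 / 324 = -0.0419929012 eV

The ratio is:
E_5/E_18 = (-0.5442280000) / (-0.0419929012)
E_5/E_18 = (-13.6057/25) / (-13.6057/324)
E_5/E_18 = 324/25
E_5/E_18 = 12.9600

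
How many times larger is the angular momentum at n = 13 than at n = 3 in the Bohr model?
4.3333

In the Bohr model, L_n = nℏ, so the ratio is purely the ratio of quantum numbers:

L_13/L_3 = 13ℏ / 3ℏ = 13/3 = 4.3333

The angular momentum scales linearly with n.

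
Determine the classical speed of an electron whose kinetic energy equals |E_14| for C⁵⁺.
9.38e+05 m/s (or 0.31% of c)

The binding energy at n = 14 for C⁵⁺ is:
E_14 = -13.6057 × 6²/14² = -2.49901 eV
|E_14| = 2.49901 eV

Convert to Joules:
KE = 2.49901 eV × (1.602177 × 10⁻¹⁹ J/eV) = 4.0039e-19 J

Using KE = ½mv²:
v = √(2·KE/m_e)
v = √(2 × 4.0039e-19 J / 9.10938 × 10⁻³¹ kg)
v = 9.38e+05 m/s

This is approximately 0.31% the speed of light.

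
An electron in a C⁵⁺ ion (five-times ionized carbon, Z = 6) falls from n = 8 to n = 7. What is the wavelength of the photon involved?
529.21 nm

First, find the transition energy using E_n = -13.6057 Z² / n² eV:
E_8 = -13.6057 × 6² / 8² = -7.653206 eV
E_7 = -13.6057 × 6² / 7² = -9.996024 eV

Photon energy: |ΔE| = |E_7 - E_8| = 2.342818 eV

Convert to wavelength using E = hc/λ with hc = 1239.84 eV·nm:
λ = hc/E = 1239.84 eV·nm / 2.342818 eV
λ = 529.21 nm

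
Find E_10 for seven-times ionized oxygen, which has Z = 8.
-8.708 eV

For hydrogen-like ions, the energy levels scale with Z²:
E_n = -13.6057 Z² / n² eV

For O⁷⁺ (Z = 8) at n = 10:
E_10 = -13.6057 × 8² / 10²
E_10 = -13.6057 × 64 / 100
E_10 = -870.7648 / 100
E_10 = -8.708 eV

The energy is 64 times more negative than hydrogen at the same n due to the stronger nuclear charge.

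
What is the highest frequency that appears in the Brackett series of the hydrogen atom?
2.05615e+14 Hz

The series limit corresponds to the transition from n = ∞ to n = 4.
This is the highest energy (shortest wavelength) transition in the Brackett series.

E_∞ = 0 eV
E_4 = -13.6057 / 4² = -0.850356250 eV

Energy at series limit:
ΔE = E_∞ - E_4 = 0 - (-0.850356250) = 0.850356250 eV
E = 0.850356250 eV × (1.602177 × 10⁻¹⁹ J/eV) = 1.3624212e-19 J
f = E/h = 1.3624212e-19 J / (6.62607 × 10⁻³⁴ J·s) = 2.05615e+14 Hz

This energy equals the ionization energy from the n = 4 state of hydrogen.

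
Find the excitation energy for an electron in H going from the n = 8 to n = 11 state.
0.100 eV

The energy levels of a hydrogen-like atom are E_n = -13.6057 eV / n².

Energy at n = 8: E_8 = -13.6057 / 8² = -0.212589 eV
Energy at n = 11: E_11 = -13.6057 / 11² = -0.112444 eV

The excitation energy is the difference:
ΔE = E_11 - E_8
ΔE = -0.112444 - (-0.212589)
ΔE = 0.100 eV

Since this is positive, energy must be absorbed (photon absorption).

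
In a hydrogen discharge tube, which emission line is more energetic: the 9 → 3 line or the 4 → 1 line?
4 → 1

Calculate the energy for each transition:

Transition 9 → 3:
ΔE₁ = |E_3 - E_9| = |-13.6057/3² - (-13.6057/9²)|
ΔE₁ = |-1.511744444444 - (-0.167971604938)| = 1.343772840 eV

Transition 4 → 1:
ΔE₂ = |E_1 - E_4| = |-13.6057/1² - (-13.6057/4²)|
ΔE₂ = |-13.605700000000 - (-0.850356250000)| = 12.755343750 eV

Since 12.755343750 eV > 1.343772840 eV, the transition 4 → 1 emits the more energetic photon.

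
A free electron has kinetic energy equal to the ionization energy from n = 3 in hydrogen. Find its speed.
7.292e+05 m/s (or 0.2432% of c)

The binding energy at n = 3 for hydrogen is:
E_3 = -13.6057/3² = -1.511744 eV
|E_3| = 1.511744 eV

Convert to Joules:
KE = 1.511744 eV × (1.602177 × 10⁻¹⁹ J/eV) = 2.42208e-19 J

Using KE = ½mv²:
v = √(2·KE/m_e)
v = √(2 × 2.42208e-19 J / 9.10938 × 10⁻³¹ kg)
v = 7.292e+05 m/s

This is approximately 0.2432% the speed of light.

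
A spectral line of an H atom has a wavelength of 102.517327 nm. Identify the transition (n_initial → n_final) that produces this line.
n = 3 → n = 1

First, find the photon energy from the wavelength (hc = 1239.84 eV·nm):
E = hc/λ = 1239.84 eV·nm / 102.517327 nm = 12.093956 eV

The energy levels of hydrogen satisfy E_n = -13.6057 / n² eV, so an emission n_i → n_f releases
ΔE = 13.6057 × (1/n_f² − 1/n_i²) eV.

Setting ΔE equal to the photon energy:
1/n_f² − 1/n_i² = 12.093956 / 13.6057 = 0.88888892

Since 1/n_i² must be positive, we need 1/n_f² > 0.88888892, i.e. n_f ≤ 1. For each allowed n_f, solve n_i = (1/n_f² − 0.88888892)^(−1/2) and check whether it is a whole number:
  n_f = 1: 1/n_i² = 1.00000000 − 0.88888892 = 0.11111108 → n_i = 3.000  → integer, n_i = 3 ✓

Only n_f = 1 gives an integer upper level, n_i = 3.

The transition is from n = 3 to n = 1 (emission).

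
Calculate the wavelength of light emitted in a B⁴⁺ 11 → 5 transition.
114.85738 nm

First, find the transition energy using E_n = -13.6057 Z² / n² eV:
E_11 = -13.6057 × 5² / 11² = -2.81109504 eV
E_5 = -13.6057 × 5² / 5² = -13.60570000 eV

Photon energy: |ΔE| = |E_5 - E_11| = 10.79460496 eV

Convert to wavelength using E = hc/λ with hc = 1239.84 eV·nm:
λ = hc/E = 1239.84 eV·nm / 10.79460496 eV
λ = 114.85738 nm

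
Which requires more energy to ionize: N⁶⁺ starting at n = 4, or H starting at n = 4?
N⁶⁺ at n = 4 (E = -41.667456 eV)

Using E_n = -13.6057 Z² / n² eV:

N⁶⁺ (Z = 7) at n = 4:
E = -13.6057 × 7² / 4² = -13.6057 × 49 / 16 = -41.667456250 eV

H (Z = 1) at n = 4:
E = -13.6057 × 1² / 4² = -13.6057 × 1 / 16 = -0.850356250 eV

Since -41.667456250 eV < -0.850356250 eV,
N⁶⁺ at n = 4 is more tightly bound (requires more energy to ionize).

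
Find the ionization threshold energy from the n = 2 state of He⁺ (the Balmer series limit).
13.605700 eV

The series limit corresponds to the transition from n = ∞ to n = 2.
This is the highest energy (shortest wavelength) transition in the Balmer series.

E_∞ = 0 eV
E_2 = -13.6057 × 2² / 2² = -13.605700 eV

Energy at series limit:
ΔE = E_∞ - E_2 = 0 - (-13.605700) = 13.605700 eV

This energy equals the ionization energy from the n = 2 state of He⁺.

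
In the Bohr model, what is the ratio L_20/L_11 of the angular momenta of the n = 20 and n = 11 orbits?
1.82

In the Bohr model, L_n = nℏ, so the ratio is purely the ratio of quantum numbers:

L_20/L_11 = 20ℏ / 11ℏ = 20/11 = 1.82

The angular momentum scales linearly with n.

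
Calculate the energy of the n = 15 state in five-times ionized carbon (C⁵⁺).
-2.177 eV

For hydrogen-like ions, the energy levels scale with Z²:
E_n = -13.6057 Z² / n² eV

For C⁵⁺ (Z = 6) at n = 15:
E_15 = -13.6057 × 6² / 15²
E_15 = -13.6057 × 36 / 225
E_15 = -489.8052 / 225
E_15 = -2.177 eV

The energy is 36 times more negative than hydrogen at the same n due to the stronger nuclear charge.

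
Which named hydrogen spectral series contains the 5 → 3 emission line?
Paschen series

The spectral series in hydrogen are named based on the final (lower) energy level:
- Lyman series: n_final = 1 (ultraviolet)
- Balmer series: n_final = 2 (visible/near-UV)
- Paschen series: n_final = 3 (infrared)
- Brackett series: n_final = 4 (infrared)
- Pfund series: n_final = 5 (far infrared)

Since this transition ends at n = 3, it belongs to the Paschen series.

For reference, this 5 → 3 line has photon energy
ΔE = 13.6057 eV × (1/3² - 1/5²) = 0.9675164444 eV,
corresponding to wavelength λ = hc/ΔE = 1239.84 eV·nm / 0.9675164444 eV = 1281.4666 nm in the infrared region.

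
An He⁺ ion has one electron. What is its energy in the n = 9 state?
-0.672 eV

For hydrogen-like ions, the energy levels scale with Z²:
E_n = -13.6057 Z² / n² eV

For He⁺ (Z = 2) at n = 9:
E_9 = -13.6057 × 2² / 9²
E_9 = -13.6057 × 4 / 81
E_9 = -54.4228 / 81
E_9 = -0.672 eV

The energy is 4 times more negative than hydrogen at the same n due to the stronger nuclear charge.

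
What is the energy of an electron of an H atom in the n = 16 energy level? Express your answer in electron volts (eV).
-0.0531 eV

The energy levels of a hydrogen-like atom are given by:
E_n = -13.6057 eV / n²

For n = 16:
E_16 = -13.6057 eV / 16²
E_16 = -13.6057 eV / 256
E_16 = -0.0531 eV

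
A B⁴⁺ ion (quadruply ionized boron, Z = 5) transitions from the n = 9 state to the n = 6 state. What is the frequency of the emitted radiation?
1.27e+15 Hz

First, find the transition energy:
E_9 = -13.6057 × 5² / 9² = -4.19929 eV
E_6 = -13.6057 × 5² / 6² = -9.44840 eV
|ΔE| = |E_6 - E_9| = 5.24911 eV

Convert to Joules: E = 5.24911 eV × (1.602177 × 10⁻¹⁹ J/eV) = 8.4100e-19 J

Using E = hf:
f = E/h = 8.4100e-19 J / (6.62607 × 10⁻³⁴ J·s)
f = 1.27e+15 Hz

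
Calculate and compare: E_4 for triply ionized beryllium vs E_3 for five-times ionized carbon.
C⁵⁺ at n = 3 (E = -54.422800 eV)

Using E_n = -13.6057 Z² / n² eV:

Be³⁺ (Z = 4) at n = 4:
E = -13.6057 × 4² / 4² = -13.6057 × 16 / 16 = -13.605700000 eV

C⁵⁺ (Z = 6) at n = 3:
E = -13.6057 × 6² / 3² = -13.6057 × 36 / 9 = -54.422800000 eV

Since -54.422800000 eV < -13.605700000 eV,
C⁵⁺ at n = 3 is more tightly bound (requires more energy to ionize).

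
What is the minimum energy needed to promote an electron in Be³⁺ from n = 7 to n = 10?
2.266 eV

The energy levels of a hydrogen-like atom are E_n = -13.6057 Z² eV / n².

Energy at n = 7: E_7 = -13.6057 × 4² / 7² = -4.442678 eV
Energy at n = 10: E_10 = -13.6057 × 4² / 10² = -2.176912 eV

The excitation energy is the difference:
ΔE = E_10 - E_7
ΔE = -2.176912 - (-4.442678)
ΔE = 2.266 eV

Since this is positive, energy must be absorbed (photon absorption).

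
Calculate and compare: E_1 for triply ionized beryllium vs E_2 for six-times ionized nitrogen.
Be³⁺ at n = 1 (E = -217.691200 eV)

Using E_n = -13.6057 Z² / n² eV:

Be³⁺ (Z = 4) at n = 1:
E = -13.6057 × 4² / 1² = -13.6057 × 16 / 1 = -217.691200000 eV

N⁶⁺ (Z = 7) at n = 2:
E = -13.6057 × 7² / 2² = -13.6057 × 49 / 4 = -166.669825000 eV

Since -217.691200000 eV < -166.669825000 eV,
Be³⁺ at n = 1 is more tightly bound (requires more energy to ionize).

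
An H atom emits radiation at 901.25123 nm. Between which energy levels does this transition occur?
n = 10 → n = 3

First, find the photon energy from the wavelength (hc = 1239.84 eV·nm):
E = hc/λ = 1239.84 eV·nm / 901.25123 nm = 1.3756874 eV

The energy levels of hydrogen satisfy E_n = -13.6057 / n² eV, so an emission n_i → n_f releases
ΔE = 13.6057 × (1/n_f² − 1/n_i²) eV.

Setting ΔE equal to the photon energy:
1/n_f² − 1/n_i² = 1.3756874 / 13.6057 = 0.10111111

Since 1/n_i² must be positive, we need 1/n_f² > 0.10111111, i.e. n_f ≤ 3. For each allowed n_f, solve n_i = (1/n_f² − 0.10111111)^(−1/2) and check whether it is a whole number:
  n_f = 1: 1/n_i² = 1.00000000 − 0.10111111 = 0.89888889 → n_i = 1.055  (not an integer) ✗
  n_f = 2: 1/n_i² = 0.25000000 − 0.10111111 = 0.14888889 → n_i = 2.592  (not an integer) ✗
  n_f = 3: 1/n_i² = 0.11111111 − 0.10111111 = 0.01000000 → n_i = 10.000  → integer, n_i = 10 ✓

Only n_f = 3 gives an integer upper level, n_i = 10.

The transition is from n = 10 to n = 3 (emission).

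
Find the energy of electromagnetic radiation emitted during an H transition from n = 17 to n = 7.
0.23 eV

The energy levels are E_n = -13.6057 eV / n².

Energy at n = 17: E_17 = -13.6057 / 17² = -0.04708 eV
Energy at n = 7: E_7 = -13.6057 / 7² = -0.27767 eV

For emission (electron falling to lower state), the photon energy is:
E_photon = E_17 - E_7 = |-0.04708 - (-0.27767)|
E_photon = 0.23 eV

This energy is carried away by the emitted photon.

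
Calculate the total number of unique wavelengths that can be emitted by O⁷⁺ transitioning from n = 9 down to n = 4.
15

The electron can occupy levels n = 4, 5, ..., 9 during de-excitation — that is m = 9 - 4 + 1 = 6 distinct levels.

The number of distinct spectral lines equals the number of ways to choose 2 of these m levels (each pair gives one possible emission transition):

Number of lines = m(m-1)/2 = 6×5/2 = 15

These correspond to all possible transitions between the 6 levels:
9 → 8, 9 → 7, 9 → 6, 9 → 5, 9 → 4, 8 → 7, 8 → 6, 8 → 5...

Each transition produces a photon with a unique energy (and thus wavelength). This count does not depend on Z.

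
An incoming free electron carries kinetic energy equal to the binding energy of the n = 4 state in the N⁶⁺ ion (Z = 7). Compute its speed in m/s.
3.83e+06 m/s (or 1.28% of c)

The binding energy at n = 4 for N⁶⁺ is:
E_4 = -13.6057 × 7²/4² = -41.6675 eV
|E_4| = 41.6675 eV

Convert to Joules:
KE = 41.6675 eV × (1.602177 × 10⁻¹⁹ J/eV) = 6.6759e-18 J

Using KE = ½mv²:
v = √(2·KE/m_e)
v = √(2 × 6.6759e-18 J / 9.10938 × 10⁻³¹ kg)
v = 3.83e+06 m/s

This is approximately 1.28% the speed of light.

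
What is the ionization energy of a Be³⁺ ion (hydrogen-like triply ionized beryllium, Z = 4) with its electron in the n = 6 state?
6.046978 eV

The ionization energy is the energy needed to remove the electron completely (n → ∞).

For a hydrogen-like ion with Z = 4, E_n = -13.6057 Z² / n² eV.

At n = 6: E_6 = -13.6057 × 4² / 6² = -6.046977778 eV
At n = ∞: E_∞ = 0 eV

Ionization energy = E_∞ - E_6 = 0 - (-6.046977778) = 6.046977778 eV
Ionization energy ≈ 6.046978 eV

This is also called the binding energy of the electron in state n = 6.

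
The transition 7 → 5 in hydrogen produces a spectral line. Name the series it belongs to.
Pfund series

The spectral series in hydrogen are named based on the final (lower) energy level:
- Lyman series: n_final = 1 (ultraviolet)
- Balmer series: n_final = 2 (visible/near-UV)
- Paschen series: n_final = 3 (infrared)
- Brackett series: n_final = 4 (infrared)
- Pfund series: n_final = 5 (far infrared)

Since this transition ends at n = 5, it belongs to the Pfund series.

For reference, this 7 → 5 line has photon energy
ΔE = 13.6057 eV × (1/5² - 1/7²) = 0.26656065 eV,
corresponding to wavelength λ = hc/ΔE = 1239.84 eV·nm / 0.26656065 eV = 4651.25 nm in the far infrared region.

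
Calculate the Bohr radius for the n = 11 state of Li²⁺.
2.1343 nm (or 21.3435 Å)

The Bohr radius formula is:
r_n = n² a₀ / Z

where a₀ = 0.0529177 nm is the Bohr radius.

For Li²⁺ (Z = 3) at n = 11:
r_11 = 11² × 0.0529177 nm / 3
r_11 = 121 × 0.0529177 nm / 3
r_11 = 6.40304 nm / 3
r_11 = 2.1343 nm

The electron orbits at approximately 2.1343 nm from the nucleus.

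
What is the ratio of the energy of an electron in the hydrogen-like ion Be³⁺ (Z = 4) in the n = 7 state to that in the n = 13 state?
3.4490

Using E_n = -13.6057 Z² / n² eV with Z = 4:

E_7 = -13.6057 × 4² / 7² = -217.6912 / 49 = -4.4426775510 eV
E_13 = -13.6057 × 4² / 13² = -217.6912 / 169 = -1.2881136095 eV

The ratio is:
E_7/E_13 = (-4.4426775510) / (-1.2881136095)
E_7/E_13 = (-217.6912/49) / (-217.6912/169)
E_7/E_13 = 169/49
E_7/E_13 = 3.4490
(Note: the Z² factors cancel in the ratio.)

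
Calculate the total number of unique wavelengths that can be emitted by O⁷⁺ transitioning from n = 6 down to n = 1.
15

The electron can occupy levels n = 1, 2, ..., 6 during de-excitation — that is m = 6 - 1 + 1 = 6 distinct levels.

The number of distinct spectral lines equals the number of ways to choose 2 of these m levels (each pair gives one possible emission transition):

Number of lines = m(m-1)/2 = 6×5/2 = 15

These correspond to all possible transitions between the 6 levels:
6 → 5, 6 → 4, 6 → 3, 6 → 2, 6 → 1, 5 → 4, 5 → 3, 5 → 2...

Each transition produces a photon with a unique energy (and thus wavelength). This count does not depend on Z.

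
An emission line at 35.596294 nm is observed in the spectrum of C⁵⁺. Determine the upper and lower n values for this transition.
n = 5 → n = 3

First, find the photon energy from the wavelength (hc = 1239.84 eV·nm):
E = hc/λ = 1239.84 eV·nm / 35.596294 nm = 34.830592 eV

The energy levels of C⁵⁺ satisfy E_n = -13.6057 × 6² / n² eV, so an emission n_i → n_f releases
ΔE = 13.6057 × 6² × (1/n_f² − 1/n_i²) eV.

Setting ΔE equal to the photon energy:
1/n_f² − 1/n_i² = 34.830592 / (13.6057 × 6²) = 0.071111111

Since 1/n_i² must be positive, we need 1/n_f² > 0.071111111, i.e. n_f ≤ 3. For each allowed n_f, solve n_i = (1/n_f² − 0.071111111)^(−1/2) and check whether it is a whole number:
  n_f = 1: 1/n_i² = 1.000000000 − 0.071111111 = 0.928888889 → n_i = 1.038  (not an integer) ✗
  n_f = 2: 1/n_i² = 0.250000000 − 0.071111111 = 0.178888889 → n_i = 2.364  (not an integer) ✗
  n_f = 3: 1/n_i² = 0.111111111 − 0.071111111 = 0.040000000 → n_i = 5.000  → integer, n_i = 5 ✓

Only n_f = 3 gives an integer upper level, n_i = 5.

The transition is from n = 5 to n = 3 (emission).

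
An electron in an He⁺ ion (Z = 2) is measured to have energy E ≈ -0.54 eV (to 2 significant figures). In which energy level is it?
n = 10

The exact energy levels follow E_n = -13.6057 Z² / n² eV with Z = 2.

The measured value (-0.54 eV) is reported to only 2 significant figures, so we must test candidate n values and see which one matches to that precision.

Candidate energies:
  n = 8:  E = -13.6057 × 2² / 8² = -0.85036 eV
  n = 9:  E = -13.6057 × 2² / 9² = -0.67189 eV
  n = 10:  E = -13.6057 × 2² / 10² = -0.54423 eV  ← matches
  n = 11:  E = -13.6057 × 2² / 11² = -0.44978 eV
  n = 12:  E = -13.6057 × 2² / 12² = -0.37794 eV

Checking against the measurement of -0.54 eV (2 sig figs), only n = 10 agrees:
E_10 = -0.54423 eV, which rounds to -0.54 eV ✓

Therefore n = 10.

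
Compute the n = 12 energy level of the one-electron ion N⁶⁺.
-4.630 eV

For hydrogen-like ions, the energy levels scale with Z²:
E_n = -13.6057 Z² / n² eV

For N⁶⁺ (Z = 7) at n = 12:
E_12 = -13.6057 × 7² / 12²
E_12 = -13.6057 × 49 / 144
E_12 = -666.6793 / 144
E_12 = -4.630 eV

The energy is 49 times more negative than hydrogen at the same n due to the stronger nuclear charge.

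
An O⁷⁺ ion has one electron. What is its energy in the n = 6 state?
-24.187911 eV

For hydrogen-like ions, the energy levels scale with Z²:
E_n = -13.6057 Z² / n² eV

For O⁷⁺ (Z = 8) at n = 6:
E_6 = -13.6057 × 8² / 6²
E_6 = -13.6057 × 64 / 36
E_6 = -870.7648 / 36
E_6 = -24.187911 eV

The energy is 64 times more negative than hydrogen at the same n due to the stronger nuclear charge.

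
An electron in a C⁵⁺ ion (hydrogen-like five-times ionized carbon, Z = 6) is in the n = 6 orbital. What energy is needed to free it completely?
13.60570 eV

The ionization energy is the energy needed to remove the electron completely (n → ∞).

For a hydrogen-like ion with Z = 6, E_n = -13.6057 Z² / n² eV.

At n = 6: E_6 = -13.6057 × 6² / 6² = -13.60570000 eV
At n = ∞: E_∞ = 0 eV

Ionization energy = E_∞ - E_6 = 0 - (-13.60570000) = 13.60570000 eV
Ionization energy ≈ 13.60570 eV

This is also called the binding energy of the electron in state n = 6.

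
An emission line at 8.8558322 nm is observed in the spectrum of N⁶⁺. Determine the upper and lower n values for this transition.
n = 5 → n = 2

First, find the photon energy from the wavelength (hc = 1239.84 eV·nm):
E = hc/λ = 1239.84 eV·nm / 8.8558322 nm = 140.00265 eV

The energy levels of N⁶⁺ satisfy E_n = -13.6057 × 7² / n² eV, so an emission n_i → n_f releases
ΔE = 13.6057 × 7² × (1/n_f² − 1/n_i²) eV.

Setting ΔE equal to the photon energy:
1/n_f² − 1/n_i² = 140.00265 / (13.6057 × 7²) = 0.21000000

Since 1/n_i² must be positive, we need 1/n_f² > 0.21000000, i.e. n_f ≤ 2. For each allowed n_f, solve n_i = (1/n_f² − 0.21000000)^(−1/2) and check whether it is a whole number:
  n_f = 1: 1/n_i² = 1.00000000 − 0.21000000 = 0.79000000 → n_i = 1.125  (not an integer) ✗
  n_f = 2: 1/n_i² = 0.25000000 − 0.21000000 = 0.04000000 → n_i = 5.000  → integer, n_i = 5 ✓

Only n_f = 2 gives an integer upper level, n_i = 5.

The transition is from n = 5 to n = 2 (emission).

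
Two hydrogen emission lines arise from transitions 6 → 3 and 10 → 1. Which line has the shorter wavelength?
10 → 1

Calculate the energy for each transition:

Transition 6 → 3:
ΔE₁ = |E_3 - E_6| = |-13.6057/3² - (-13.6057/6²)|
ΔE₁ = |-1.5117444444 - (-0.3779361111)| = 1.1338083 eV

Transition 10 → 1:
ΔE₂ = |E_1 - E_10| = |-13.6057/1² - (-13.6057/10²)|
ΔE₂ = |-13.6057000000 - (-0.1360570000)| = 13.4696430 eV

Since 13.4696430 eV > 1.1338083 eV, the transition 10 → 1 emits the more energetic photon.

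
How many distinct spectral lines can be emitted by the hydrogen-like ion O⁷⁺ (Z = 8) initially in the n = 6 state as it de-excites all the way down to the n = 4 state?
3

The electron can occupy levels n = 4, 5, ..., 6 during de-excitation — that is m = 6 - 4 + 1 = 3 distinct levels.

The number of distinct spectral lines equals the number of ways to choose 2 of these m levels (each pair gives one possible emission transition):

Number of lines = m(m-1)/2 = 3×2/2 = 3

These correspond to all possible transitions between the 3 levels:
6 → 5, 6 → 4, 5 → 4

Each transition produces a photon with a unique energy (and thus wavelength). This count does not depend on Z.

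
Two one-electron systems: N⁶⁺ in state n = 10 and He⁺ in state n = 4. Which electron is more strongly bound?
N⁶⁺ at n = 10 (E = -6.667 eV)

Using E_n = -13.6057 Z² / n² eV:

N⁶⁺ (Z = 7) at n = 10:
E = -13.6057 × 7² / 10² = -13.6057 × 49 / 100 = -6.666793 eV

He⁺ (Z = 2) at n = 4:
E = -13.6057 × 2² / 4² = -13.6057 × 4 / 16 = -3.401425 eV

Since -6.666793 eV < -3.401425 eV,
N⁶⁺ at n = 10 is more tightly bound (requires more energy to ionize).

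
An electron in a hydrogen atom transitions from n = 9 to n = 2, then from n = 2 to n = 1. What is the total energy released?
13.437728 eV

The energy levels of hydrogen are E_n = -13.6057 / n² eV.

First transition (9 → 2):
ΔE₁ = |E_2 - E_9|
ΔE₁ = |-3.401425000000 - (-0.167971604938)| = 3.233453395 eV

Second transition (2 → 1):
ΔE₂ = |E_1 - E_2|
ΔE₂ = |-13.605700000000 - (-3.401425000000)| = 10.204275000 eV

Total energy released:
E_total = ΔE₁ + ΔE₂ = 3.233453395 + 10.204275000 = 13.437728 eV

Note: This equals the direct transition 9 → 1: 13.437728 eV ✓
Energy is conserved regardless of the path taken.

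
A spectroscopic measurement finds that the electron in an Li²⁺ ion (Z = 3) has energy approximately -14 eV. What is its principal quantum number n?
n = 3

The exact energy levels follow E_n = -13.6057 Z² / n² eV with Z = 3.

The measured value (-14 eV) is reported to only 2 significant figures, so we must test candidate n values and see which one matches to that precision.

Candidate energies:
  n = 1:  E = -13.6057 × 3² / 1² = -122.45130 eV
  n = 2:  E = -13.6057 × 3² / 2² = -30.61283 eV
  n = 3:  E = -13.6057 × 3² / 3² = -13.60570 eV  ← matches
  n = 4:  E = -13.6057 × 3² / 4² = -7.65321 eV
  n = 5:  E = -13.6057 × 3² / 5² = -4.89805 eV

Checking against the measurement of -14 eV (2 sig figs), only n = 3 agrees:
E_3 = -13.60570 eV, which rounds to -14 eV ✓

Therefore n = 3.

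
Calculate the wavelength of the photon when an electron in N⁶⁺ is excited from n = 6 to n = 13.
85.0719 nm

First, find the transition energy using E_n = -13.6057 Z² / n² eV:
E_6 = -13.6057 × 7² / 6² = -18.518869 eV
E_13 = -13.6057 × 7² / 13² = -3.944848 eV

Photon energy: |ΔE| = |E_13 - E_6| = 14.574021 eV

Convert to wavelength using E = hc/λ with hc = 1239.84 eV·nm:
λ = hc/E = 1239.84 eV·nm / 14.574021 eV
λ = 85.0719 nm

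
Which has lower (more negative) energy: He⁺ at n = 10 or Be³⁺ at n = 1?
Be³⁺ at n = 1 (E = -217.69 eV)

Using E_n = -13.6057 Z² / n² eV:

He⁺ (Z = 2) at n = 10:
E = -13.6057 × 2² / 10² = -13.6057 × 4 / 100 = -0.54423 eV

Be³⁺ (Z = 4) at n = 1:
E = -13.6057 × 4² / 1² = -13.6057 × 16 / 1 = -217.69120 eV

Since -217.69120 eV < -0.54423 eV,
Be³⁺ at n = 1 is more tightly bound (requires more energy to ionize).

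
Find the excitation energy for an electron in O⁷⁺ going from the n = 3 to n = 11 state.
89.5552 eV

The energy levels of a hydrogen-like atom are E_n = -13.6057 Z² eV / n².

Energy at n = 3: E_3 = -13.6057 × 8² / 3² = -96.7516444 eV
Energy at n = 11: E_11 = -13.6057 × 8² / 11² = -7.1964033 eV

The excitation energy is the difference:
ΔE = E_11 - E_3
ΔE = -7.1964033 - (-96.7516444)
ΔE = 89.5552 eV

Since this is positive, energy must be absorbed (photon absorption).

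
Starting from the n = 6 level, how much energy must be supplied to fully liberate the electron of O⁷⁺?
24.1879 eV

The ionization energy is the energy needed to remove the electron completely (n → ∞).

For a hydrogen-like ion with Z = 8, E_n = -13.6057 Z² / n² eV.

At n = 6: E_6 = -13.6057 × 8² / 6² = -24.1879111 eV
At n = ∞: E_∞ = 0 eV

Ionization energy = E_∞ - E_6 = 0 - (-24.1879111) = 24.1879111 eV
Ionization energy ≈ 24.1879 eV

This is also called the binding energy of the electron in state n = 6.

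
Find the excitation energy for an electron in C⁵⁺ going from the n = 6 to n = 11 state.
9.55772 eV

The energy levels of a hydrogen-like atom are E_n = -13.6057 Z² eV / n².

Energy at n = 6: E_6 = -13.6057 × 6² / 6² = -13.60570000 eV
Energy at n = 11: E_11 = -13.6057 × 6² / 11² = -4.04797686 eV

The excitation energy is the difference:
ΔE = E_11 - E_6
ΔE = -4.04797686 - (-13.60570000)
ΔE = 9.55772 eV

Since this is positive, energy must be absorbed (photon absorption).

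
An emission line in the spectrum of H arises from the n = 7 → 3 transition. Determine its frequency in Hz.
2.984e+14 Hz

First, find the transition energy:
E_7 = -13.6057 / 7² = -0.277667 eV
E_3 = -13.6057 / 3² = -1.511744 eV
|ΔE| = |E_3 - E_7| = 1.234077 eV

Convert to Joules: E = 1.234077 eV × (1.602177 × 10⁻¹⁹ J/eV) = 1.97721e-19 J

Using E = hf:
f = E/h = 1.97721e-19 J / (6.62607 × 10⁻³⁴ J·s)
f = 2.984e+14 Hz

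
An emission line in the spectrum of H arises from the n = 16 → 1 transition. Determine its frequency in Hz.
3.27699e+15 Hz

First, find the transition energy:
E_16 = -13.6057 / 16² = -0.05314727 eV
E_1 = -13.6057 / 1² = -13.60570000 eV
|ΔE| = |E_1 - E_16| = 13.55255273 eV

Convert to Joules: E = 13.55255273 eV × (1.602177 × 10⁻¹⁹ J/eV) = 2.1713588e-18 J

Using E = hf:
f = E/h = 2.1713588e-18 J / (6.62607 × 10⁻³⁴ J·s)
f = 3.27699e+15 Hz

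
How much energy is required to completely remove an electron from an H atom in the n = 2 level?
3.401425 eV

The ionization energy is the energy needed to remove the electron completely (n → ∞).

For hydrogen, E_n = -13.6057 eV / n².

At n = 2: E_2 = -13.6057 / 2² = -3.401425000 eV
At n = ∞: E_∞ = 0 eV

Ionization energy = E_∞ - E_2 = 0 - (-3.401425000) = 3.401425000 eV
Ionization energy ≈ 3.401425 eV

This is also called the binding energy of the electron in state n = 2.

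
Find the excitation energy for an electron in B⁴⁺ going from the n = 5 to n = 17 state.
12.43 eV

The energy levels of a hydrogen-like atom are E_n = -13.6057 Z² eV / n².

Energy at n = 5: E_5 = -13.6057 × 5² / 5² = -13.60570 eV
Energy at n = 17: E_17 = -13.6057 × 5² / 17² = -1.17696 eV

The excitation energy is the difference:
ΔE = E_17 - E_5
ΔE = -1.17696 - (-13.60570)
ΔE = 12.43 eV

Since this is positive, energy must be absorbed (photon absorption).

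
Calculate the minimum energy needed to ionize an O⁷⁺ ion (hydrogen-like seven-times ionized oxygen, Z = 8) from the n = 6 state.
24.1879 eV

The ionization energy is the energy needed to remove the electron completely (n → ∞).

For a hydrogen-like ion with Z = 8, E_n = -13.6057 Z² / n² eV.

At n = 6: E_6 = -13.6057 × 8² / 6² = -24.1879111 eV
At n = ∞: E_∞ = 0 eV

Ionization energy = E_∞ - E_6 = 0 - (-24.1879111) = 24.1879111 eV
Ionization energy ≈ 24.1879 eV

This is also called the binding energy of the electron in state n = 6.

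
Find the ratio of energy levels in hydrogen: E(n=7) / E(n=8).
1.31

Using E_n = -13.6057 Z² / n² eV with Z = 1:

E_7 = -13.6057 / 7² = -13.6057 / 49 = -0.27766735 eV
E_8 = -13.6057 / 8² = -13.6057 / 64 = -0.21258906 eV

The ratio is:
E_7/E_8 = (-0.27766735) / (-0.21258906)
E_7/E_8 = (-13.6057/49) / (-13.6057/64)
E_7/E_8 = 64/49
E_7/E_8 = 1.31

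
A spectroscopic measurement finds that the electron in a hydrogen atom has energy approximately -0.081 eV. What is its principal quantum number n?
n = 13

The exact energy levels follow E_n = -13.6057 eV / n².

The measured value (-0.081 eV) is reported to only 2 significant figures, so we must test candidate n values and see which one matches to that precision.

Candidate energies:
  n = 11:  E = -13.6057/11² = -0.11244 eV
  n = 12:  E = -13.6057/12² = -0.09448 eV
  n = 13:  E = -13.6057/13² = -0.08051 eV  ← matches
  n = 14:  E = -13.6057/14² = -0.06942 eV
  n = 15:  E = -13.6057/15² = -0.06047 eV

Checking against the measurement of -0.081 eV (2 sig figs), only n = 13 agrees:
E_13 = -0.08051 eV, which rounds to -0.081 eV ✓

Therefore n = 13.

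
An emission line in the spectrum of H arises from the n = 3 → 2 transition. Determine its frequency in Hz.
4.57e+14 Hz

First, find the transition energy:
E_3 = -13.6057 / 3² = -1.51174444 eV
E_2 = -13.6057 / 2² = -3.40142500 eV
|ΔE| = |E_2 - E_3| = 1.88968056 eV

Convert to Joules: E = 1.88968056 eV × (1.602177 × 10⁻¹⁹ J/eV) = 3.0276e-19 J

Using E = hf:
f = E/h = 3.0276e-19 J / (6.62607 × 10⁻³⁴ J·s)
f = 4.57e+14 Hz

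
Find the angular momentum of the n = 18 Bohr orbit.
1.898e-33 J·s (or 18ℏ)

In the Bohr model, angular momentum is quantized:
L = nℏ

where ℏ = h/(2π) = 1.05457e-34 J·s

For n = 18:
L = 18 × 1.05457e-34 J·s
L = 1.898e-33 J·s

This can also be written as L = 18ℏ.
The angular momentum is an integer multiple of the reduced Planck constant.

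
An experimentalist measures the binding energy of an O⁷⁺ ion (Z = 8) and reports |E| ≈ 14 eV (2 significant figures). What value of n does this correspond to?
n = 8

The exact energy levels follow E_n = -13.6057 Z² / n² eV with Z = 8.

The measured value (-14 eV) is reported to only 2 significant figures, so we must test candidate n values and see which one matches to that precision.

Candidate energies:
  n = 6:  E = -13.6057 × 8² / 6² = -24.187911 eV
  n = 7:  E = -13.6057 × 8² / 7² = -17.770710 eV
  n = 8:  E = -13.6057 × 8² / 8² = -13.605700 eV  ← matches
  n = 9:  E = -13.6057 × 8² / 9² = -10.750183 eV
  n = 10:  E = -13.6057 × 8² / 10² = -8.707648 eV

Checking against the measurement of -14 eV (2 sig figs), only n = 8 agrees:
E_8 = -13.605700 eV, which rounds to -14 eV ✓

Therefore n = 8.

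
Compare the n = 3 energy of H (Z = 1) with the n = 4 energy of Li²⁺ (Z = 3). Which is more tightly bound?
Li²⁺ at n = 4 (E = -7.65321 eV)

Using E_n = -13.6057 Z² / n² eV:

H (Z = 1) at n = 3:
E = -13.6057 × 1² / 3² = -13.6057 × 1 / 9 = -1.51174444 eV

Li²⁺ (Z = 3) at n = 4:
E = -13.6057 × 3² / 4² = -13.6057 × 9 / 16 = -7.65320625 eV

Since -7.65320625 eV < -1.51174444 eV,
Li²⁺ at n = 4 is more tightly bound (requires more energy to ionize).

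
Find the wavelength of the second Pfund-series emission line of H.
4651.24911 nm

The lines of a series are numbered from the longest wavelength (smallest ΔE) outward; the second line is the transition from n = n_f + 2 to n_f.
The Pfund series has all transitions ending at n_f = 5.

For H, the second line (β-line) is the jump from n = 7 to n = 5:
E_7 = -13.6057 / 7² = -0.27766734694 eV
E_5 = -13.6057 / 5² = -0.54422800000 eV
ΔE = E_7 - E_5 = 0.26656065306 eV

λ = hc/E = 1239.84 eV·nm / 0.26656065306 eV
λ = 4651.24911 nm

This is the β-line of the Pfund series in H.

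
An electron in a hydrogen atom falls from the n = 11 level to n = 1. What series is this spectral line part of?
Lyman series

The spectral series in hydrogen are named based on the final (lower) energy level:
- Lyman series: n_final = 1 (ultraviolet)
- Balmer series: n_final = 2 (visible/near-UV)
- Paschen series: n_final = 3 (infrared)
- Brackett series: n_final = 4 (infrared)
- Pfund series: n_final = 5 (far infrared)

Since this transition ends at n = 1, it belongs to the Lyman series.

For reference, this 11 → 1 line has photon energy
ΔE = 13.6057 eV × (1/1² - 1/11²) = 13.49325620 eV,
corresponding to wavelength λ = hc/ΔE = 1239.84 eV·nm / 13.49325620 eV = 91.885901 nm in the ultraviolet region.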